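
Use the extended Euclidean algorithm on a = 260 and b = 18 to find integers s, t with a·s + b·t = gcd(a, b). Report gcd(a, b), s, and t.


Euclidean algorithm on (260, 18) — divide until remainder is 0:
  260 = 14 · 18 + 8
  18 = 2 · 8 + 2
  8 = 4 · 2 + 0
gcd(260, 18) = 2.
Track Bezout coefficients alongside the remainders: start with r₀ = 260 = a·1 + b·0 (s = 1, t = 0) and r₁ = 18 = a·0 + b·1 (s = 0, t = 1); each new remainder r_{k+1} = r_{k-1} − q_k·r_k inherits s_{k+1} = s_{k-1} − q_k·s_k, t_{k+1} = t_{k-1} − q_k·t_k, so r_k = a·s_k + b·t_k at every step:
  q = 14: r = 8, s = 1 − 14·0 = 1, t = 0 − 14·1 = -14  (check: 260·1 + 18·(-14) = 8)
  q = 2: r = 2, s = 0 − 2·1 = -2, t = 1 − 2·(-14) = 29  (check: 260·(-2) + 18·29 = 2)
The row with r = 2 (the gcd) gives the Bezout coefficients s = -2, t = 29.
Result: 260 · (-2) + 18 · (29) = 2.

gcd(260, 18) = 2; s = -2, t = 29 (check: 260·(-2) + 18·29 = 2).


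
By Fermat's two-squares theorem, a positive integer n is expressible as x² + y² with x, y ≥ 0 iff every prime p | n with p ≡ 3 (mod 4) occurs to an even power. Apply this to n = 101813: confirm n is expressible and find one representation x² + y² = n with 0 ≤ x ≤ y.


Step 1: Factor n = 101813 = 17 · 53 · 113.
Step 2: Check the mod-4 condition on each prime factor: 17 ≡ 1 (mod 4), exponent 1; 53 ≡ 1 (mod 4), exponent 1; 113 ≡ 1 (mod 4), exponent 1.
All primes ≡ 3 (mod 4) appear to even exponent (or don't appear), so by the two-squares theorem n IS expressible as a sum of two squares.
Step 3: Build a representation. Here n = 17 · 53 · 113 is a product of primes ≡ 1 (mod 4). Each prime p ≡ 1 (mod 4) is itself a sum of two squares; find a² by testing p − a² for a perfect square:
  17: 17 − 1² = 16 = 4² ⇒ 17 = 1² + 4².
  53: 53 − 1² = 52, 53 − 2² = 49 = 7² ⇒ 53 = 2² + 7².
  113: 113 − 1² = 112, 113 − 2² = 109, 113 − 3² = 104, 113 − 4² = 97, 113 − 5² = 88, 113 − 6² = 77, 113 − 7² = 64 = 8² ⇒ 113 = 7² + 8².
  Combine using the Brahmagupta–Fibonacci identity (a² + b²)(c² + d²) = (ac − bd)² + (ad + bc)² = (ac + bd)² + (ad − bc)²:
  17 · 53 = 901: from (1² + 4²)(2² + 7²), take (1·2 − 4·7, 1·7 + 4·2) = (2 − 28, 7 + 8) = (-26, 15); dropping signs (only squares matter) gives (26, 15); check 26² + 15² = 676 + 225 = 901 ✓.
  901 · 113 = 101813: from (26² + 15²)(7² + 8²), take (26·7 − 15·8, 26·8 + 15·7) = (182 − 120, 208 + 105) = (62, 313); check 62² + 313² = 3844 + 97969 = 101813 ✓.
Step 4: Order so x ≤ y and verify: 62² + 313² = 3844 + 97969 = 101813 = n. ✓

n = 101813 = 62² + 313² (one valid representation with x ≤ y).


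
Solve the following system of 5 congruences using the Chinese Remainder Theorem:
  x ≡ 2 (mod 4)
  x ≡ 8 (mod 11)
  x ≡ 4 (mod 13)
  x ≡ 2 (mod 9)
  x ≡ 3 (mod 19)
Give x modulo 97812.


Product of moduli M = 4 · 11 · 13 · 9 · 19 = 97812.
Merge one congruence at a time:
  Start: x ≡ 2 (mod 4).
  Combine with x ≡ 8 (mod 11); new modulus lcm = 44.
    Write x = 2 + 4·t and substitute into x ≡ 8 (mod 11): 4·t ≡ 8 − 2 = 6 (mod 11).
    The inverse of 4 mod 11 is 3 (since 4·3 = 12 = 1·11 + 1), so t ≡ 3·6 = 18 ≡ 7 (mod 11).
    Then x = 2 + 4·7 = 30, valid modulo lcm(4, 11) = 44: x ≡ 30 (mod 44).
  Combine with x ≡ 4 (mod 13); new modulus lcm = 572.
    Write x = 30 + 44·t and substitute into x ≡ 4 (mod 13): 44·t ≡ 4 − 30 = -26 (mod 13).
    Reduce coefficients mod 13: 5·t ≡ 0 (mod 13).
    The inverse of 5 mod 13 is 8 (since 5·8 = 40 = 3·13 + 1), so t ≡ 8·0 = 0 ≡ 0 (mod 13).
    Then x = 30 + 44·0 = 30, valid modulo lcm(44, 13) = 572: x ≡ 30 (mod 572).
  Combine with x ≡ 2 (mod 9); new modulus lcm = 5148.
    Write x = 30 + 572·t and substitute into x ≡ 2 (mod 9): 572·t ≡ 2 − 30 = -28 (mod 9).
    Reduce coefficients mod 9: 5·t ≡ 8 (mod 9).
    The inverse of 5 mod 9 is 2 (since 5·2 = 10 = 1·9 + 1), so t ≡ 2·8 = 16 ≡ 7 (mod 9).
    Then x = 30 + 572·7 = 4034, valid modulo lcm(572, 9) = 5148: x ≡ 4034 (mod 5148).
  Combine with x ≡ 3 (mod 19); new modulus lcm = 97812.
    Write x = 4034 + 5148·t and substitute into x ≡ 3 (mod 19): 5148·t ≡ 3 − 4034 = -4031 (mod 19).
    Reduce coefficients mod 19: 18·t ≡ 16 (mod 19).
    The inverse of 18 mod 19 is 18 (since 18·18 = 324 = 17·19 + 1), so t ≡ 18·16 = 288 ≡ 3 (mod 19).
    Then x = 4034 + 5148·3 = 19478, valid modulo lcm(5148, 19) = 97812: x ≡ 19478 (mod 97812).
Verify against each original: 19478 mod 4 = 2, 19478 mod 11 = 8, 19478 mod 13 = 4, 19478 mod 9 = 2, 19478 mod 19 = 3.

x ≡ 19478 (mod 97812).


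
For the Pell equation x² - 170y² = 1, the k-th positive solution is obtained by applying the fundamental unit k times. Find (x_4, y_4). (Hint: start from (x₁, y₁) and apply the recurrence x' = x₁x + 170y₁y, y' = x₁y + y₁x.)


Step 1: Find the fundamental solution (x₁, y₁) of x² - 170y² = 1.
  Expand √170 as a continued fraction. a₀ = ⌊√170⌋ = 13; iterate m_{k+1} = d_k·a_k − m_k, d_{k+1} = (170 − m_{k+1}²)/d_k, a_{k+1} = ⌊(a₀ + m_{k+1})/d_{k+1}⌋ (starting m₀ = 0, d₀ = 1), with convergents p_k = a_k·p_{k-1} + p_{k-2}, q_k = a_k·q_{k-1} + q_{k-2} (p₋₁ = 1, q₋₁ = 0):
  k = 0: a₀ = 13; p₀/q₀ = 13/1; p₀² − 170·q₀² = 169 − 170 = -1.
  k = 1: m = 13, d = 1, a = ⌊(13 + 13)/1⌋ = 26; p/q = (26·13 + 1)/(26·1 + 0) = 339/26; p² − 170·q² = 114921 − 114920 = 1.
  The first convergent with p² − 170·q² = 1 gives the fundamental solution (x₁, y₁) = (339, 26).
Step 2: Apply the recurrence (x_{n+1}, y_{n+1}) = (x₁x_n + 170y₁y_n, x₁y_n + y₁x_n) repeatedly.
  From (x_1, y_1) = (339, 26): x_2 = 339·339 + 170·26·26 = 229841; y_2 = 339·26 + 26·339 = 17628.
  From (x_2, y_2) = (229841, 17628): x_3 = 339·229841 + 170·26·17628 = 155831859; y_3 = 339·17628 + 26·229841 = 11951758.
  From (x_3, y_3) = (155831859, 11951758): x_4 = 339·155831859 + 170·26·11951758 = 105653770561; y_4 = 339·11951758 + 26·155831859 = 8103274296.
Step 3: Verify x_4² - 170·y_4² = 11162719233756430254721 - 11162719233756430254720 = 1 (should be 1). ✓

(x_1, y_1) = (339, 26); (x_4, y_4) = (105653770561, 8103274296).


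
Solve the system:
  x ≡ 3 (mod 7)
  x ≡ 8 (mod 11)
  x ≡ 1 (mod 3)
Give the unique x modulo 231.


Moduli 7, 11, 3 are pairwise coprime; by CRT there is a unique solution modulo M = 7 · 11 · 3 = 231.
Solve pairwise, accumulating the modulus:
  Start with x ≡ 3 (mod 7).
  Combine with x ≡ 8 (mod 11): since gcd(7, 11) = 1, we get a unique residue mod 77.
    Write x = 3 + 7·t and substitute into x ≡ 8 (mod 11): 7·t ≡ 8 − 3 = 5 (mod 11).
    The inverse of 7 mod 11 is 8 (since 7·8 = 56 = 5·11 + 1), so t ≡ 8·5 = 40 ≡ 7 (mod 11).
    Then x = 3 + 7·7 = 52, valid modulo lcm(7, 11) = 77: x ≡ 52 (mod 77).
  Combine with x ≡ 1 (mod 3): since gcd(77, 3) = 1, we get a unique residue mod 231.
    Write x = 52 + 77·t and substitute into x ≡ 1 (mod 3): 77·t ≡ 1 − 52 = -51 (mod 3).
    Reduce coefficients mod 3: 2·t ≡ 0 (mod 3).
    The inverse of 2 mod 3 is 2 (since 2·2 = 4 = 1·3 + 1), so t ≡ 2·0 = 0 ≡ 0 (mod 3).
    Then x = 52 + 77·0 = 52, valid modulo lcm(77, 3) = 231: x ≡ 52 (mod 231).
Verify: 52 mod 7 = 3 ✓, 52 mod 11 = 8 ✓, 52 mod 3 = 1 ✓.

x ≡ 52 (mod 231).


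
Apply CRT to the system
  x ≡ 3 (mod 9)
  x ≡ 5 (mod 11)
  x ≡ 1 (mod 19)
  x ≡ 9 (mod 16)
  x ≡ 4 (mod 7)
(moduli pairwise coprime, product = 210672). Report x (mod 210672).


Product of moduli M = 9 · 11 · 19 · 16 · 7 = 210672.
Merge one congruence at a time:
  Start: x ≡ 3 (mod 9).
  Combine with x ≡ 5 (mod 11); new modulus lcm = 99.
    Write x = 3 + 9·t and substitute into x ≡ 5 (mod 11): 9·t ≡ 5 − 3 = 2 (mod 11).
    The inverse of 9 mod 11 is 5 (since 9·5 = 45 = 4·11 + 1), so t ≡ 5·2 = 10 ≡ 10 (mod 11).
    Then x = 3 + 9·10 = 93, valid modulo lcm(9, 11) = 99: x ≡ 93 (mod 99).
  Combine with x ≡ 1 (mod 19); new modulus lcm = 1881.
    Write x = 93 + 99·t and substitute into x ≡ 1 (mod 19): 99·t ≡ 1 − 93 = -92 (mod 19).
    Reduce coefficients mod 19: 4·t ≡ 3 (mod 19).
    The inverse of 4 mod 19 is 5 (since 4·5 = 20 = 1·19 + 1), so t ≡ 5·3 = 15 ≡ 15 (mod 19).
    Then x = 93 + 99·15 = 1578, valid modulo lcm(99, 19) = 1881: x ≡ 1578 (mod 1881).
  Combine with x ≡ 9 (mod 16); new modulus lcm = 30096.
    Write x = 1578 + 1881·t and substitute into x ≡ 9 (mod 16): 1881·t ≡ 9 − 1578 = -1569 (mod 16).
    Reduce coefficients mod 16: 9·t ≡ 15 (mod 16).
    The inverse of 9 mod 16 is 9 (since 9·9 = 81 = 5·16 + 1), so t ≡ 9·15 = 135 ≡ 7 (mod 16).
    Then x = 1578 + 1881·7 = 14745, valid modulo lcm(1881, 16) = 30096: x ≡ 14745 (mod 30096).
  Combine with x ≡ 4 (mod 7); new modulus lcm = 210672.
    Write x = 14745 + 30096·t and substitute into x ≡ 4 (mod 7): 30096·t ≡ 4 − 14745 = -14741 (mod 7).
    Reduce coefficients mod 7: 3·t ≡ 1 (mod 7).
    The inverse of 3 mod 7 is 5 (since 3·5 = 15 = 2·7 + 1), so t ≡ 5·1 = 5 ≡ 5 (mod 7).
    Then x = 14745 + 30096·5 = 165225, valid modulo lcm(30096, 7) = 210672: x ≡ 165225 (mod 210672).
Verify against each original: 165225 mod 9 = 3, 165225 mod 11 = 5, 165225 mod 19 = 1, 165225 mod 16 = 9, 165225 mod 7 = 4.

x ≡ 165225 (mod 210672).


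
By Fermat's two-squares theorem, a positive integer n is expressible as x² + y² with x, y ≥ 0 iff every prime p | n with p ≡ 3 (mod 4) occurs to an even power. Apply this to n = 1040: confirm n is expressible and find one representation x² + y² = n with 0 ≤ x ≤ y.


Step 1: Factor n = 1040 = 2^4 · 5 · 13.
Step 2: Check the mod-4 condition on each prime factor: 2 = 2 (special); 5 ≡ 1 (mod 4), exponent 1; 13 ≡ 1 (mod 4), exponent 1.
All primes ≡ 3 (mod 4) appear to even exponent (or don't appear), so by the two-squares theorem n IS expressible as a sum of two squares.
Step 3: Build a representation. Group n = k² · m with k = 4 and m = 5 · 13 = 65 (a product of primes ≡ 1 (mod 4)); a representation of m scales to one of n via (k·x)² + (k·y)² = k²(x² + y²). Each prime p ≡ 1 (mod 4) is itself a sum of two squares; find a² by testing p − a² for a perfect square:
  5: 5 − 1² = 4 = 2² ⇒ 5 = 1² + 2².
  13: 13 − 1² = 12, 13 − 2² = 9 = 3² ⇒ 13 = 2² + 3².
  Combine using the Brahmagupta–Fibonacci identity (a² + b²)(c² + d²) = (ac − bd)² + (ad + bc)² = (ac + bd)² + (ad − bc)²:
  5 · 13 = 65: from (1² + 2²)(2² + 3²), take (1·2 − 2·3, 1·3 + 2·2) = (2 − 6, 3 + 4) = (-4, 7); dropping signs (only squares matter) gives (4, 7); check 4² + 7² = 16 + 49 = 65 ✓.
  Scale by k = 4: (4·4, 4·7) = (16, 28).
Step 4: Order so x ≤ y and verify: 16² + 28² = 256 + 784 = 1040 = n. ✓

n = 1040 = 16² + 28² (one valid representation with x ≤ y).


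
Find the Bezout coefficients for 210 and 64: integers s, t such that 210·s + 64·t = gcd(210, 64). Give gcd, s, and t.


Euclidean algorithm on (210, 64) — divide until remainder is 0:
  210 = 3 · 64 + 18
  64 = 3 · 18 + 10
  18 = 1 · 10 + 8
  10 = 1 · 8 + 2
  8 = 4 · 2 + 0
gcd(210, 64) = 2.
Track Bezout coefficients alongside the remainders: start with r₀ = 210 = a·1 + b·0 (s = 1, t = 0) and r₁ = 64 = a·0 + b·1 (s = 0, t = 1); each new remainder r_{k+1} = r_{k-1} − q_k·r_k inherits s_{k+1} = s_{k-1} − q_k·s_k, t_{k+1} = t_{k-1} − q_k·t_k, so r_k = a·s_k + b·t_k at every step:
  q = 3: r = 18, s = 1 − 3·0 = 1, t = 0 − 3·1 = -3  (check: 210·1 + 64·(-3) = 18)
  q = 3: r = 10, s = 0 − 3·1 = -3, t = 1 − 3·(-3) = 10  (check: 210·(-3) + 64·10 = 10)
  q = 1: r = 8, s = 1 − 1·(-3) = 4, t = -3 − 1·10 = -13  (check: 210·4 + 64·(-13) = 8)
  q = 1: r = 2, s = -3 − 1·4 = -7, t = 10 − 1·(-13) = 23  (check: 210·(-7) + 64·23 = 2)
The row with r = 2 (the gcd) gives the Bezout coefficients s = -7, t = 23.
Result: 210 · (-7) + 64 · (23) = 2.

gcd(210, 64) = 2; s = -7, t = 23 (check: 210·(-7) + 64·23 = 2).


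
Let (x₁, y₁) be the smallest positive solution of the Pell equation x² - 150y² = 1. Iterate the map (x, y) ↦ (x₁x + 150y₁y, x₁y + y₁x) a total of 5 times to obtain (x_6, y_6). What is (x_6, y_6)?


Step 1: Find the fundamental solution (x₁, y₁) of x² - 150y² = 1.
  Expand √150 as a continued fraction. a₀ = ⌊√150⌋ = 12; iterate m_{k+1} = d_k·a_k − m_k, d_{k+1} = (150 − m_{k+1}²)/d_k, a_{k+1} = ⌊(a₀ + m_{k+1})/d_{k+1}⌋ (starting m₀ = 0, d₀ = 1), with convergents p_k = a_k·p_{k-1} + p_{k-2}, q_k = a_k·q_{k-1} + q_{k-2} (p₋₁ = 1, q₋₁ = 0):
  k = 0: a₀ = 12; p₀/q₀ = 12/1; p₀² − 150·q₀² = 144 − 150 = -6.
  k = 1: m = 12, d = 6, a = ⌊(12 + 12)/6⌋ = 4; p/q = (4·12 + 1)/(4·1 + 0) = 49/4; p² − 150·q² = 2401 − 2400 = 1.
  The first convergent with p² − 150·q² = 1 gives the fundamental solution (x₁, y₁) = (49, 4).
Step 2: Apply the recurrence (x_{n+1}, y_{n+1}) = (x₁x_n + 150y₁y_n, x₁y_n + y₁x_n) repeatedly.
  From (x_1, y_1) = (49, 4): x_2 = 49·49 + 150·4·4 = 4801; y_2 = 49·4 + 4·49 = 392.
  From (x_2, y_2) = (4801, 392): x_3 = 49·4801 + 150·4·392 = 470449; y_3 = 49·392 + 4·4801 = 38412.
  From (x_3, y_3) = (470449, 38412): x_4 = 49·470449 + 150·4·38412 = 46099201; y_4 = 49·38412 + 4·470449 = 3763984.
  From (x_4, y_4) = (46099201, 3763984): x_5 = 49·46099201 + 150·4·3763984 = 4517251249; y_5 = 49·3763984 + 4·46099201 = 368832020.
  From (x_5, y_5) = (4517251249, 368832020): x_6 = 49·4517251249 + 150·4·368832020 = 442644523201; y_6 = 49·368832020 + 4·4517251249 = 36141773976.
Step 3: Verify x_6² - 150·y_6² = 195934173919840627286401 - 195934173919840627286400 = 1 (should be 1). ✓

(x_1, y_1) = (49, 4); (x_6, y_6) = (442644523201, 36141773976).


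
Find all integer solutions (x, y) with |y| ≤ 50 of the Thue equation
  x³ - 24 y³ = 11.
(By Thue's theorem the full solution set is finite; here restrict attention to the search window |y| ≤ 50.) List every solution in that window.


The equation is x³ - 24y³ = 11. For fixed y, x³ = 24·y³ + 11, so a solution requires the RHS to be a perfect cube.
Strategy: iterate y from -50 to 50, compute RHS = 24·y³ + 11, and check whether it is a (positive or negative) perfect cube.
Check small values of y:
  y = 0: RHS = 11 is not a perfect cube.
  y = 1: RHS = 35 is not a perfect cube.
  y = -1: RHS = -13 is not a perfect cube.
  y = 2: RHS = 203 is not a perfect cube.
  y = -2: RHS = -181 is not a perfect cube.
  y = 3: RHS = 659 is not a perfect cube.
  y = -3: RHS = -637 is not a perfect cube.
Continuing the search up to |y| = 50 finds no solutions either.
No (x, y) in the scanned range satisfies the equation.

No integer solutions with |y| ≤ 50.


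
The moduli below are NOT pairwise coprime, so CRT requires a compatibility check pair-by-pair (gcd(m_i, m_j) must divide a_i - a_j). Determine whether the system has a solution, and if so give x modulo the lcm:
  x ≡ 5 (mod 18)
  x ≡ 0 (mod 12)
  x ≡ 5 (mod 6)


Moduli 18, 12, 6 are not pairwise coprime, so CRT works modulo lcm(m_i) when all pairwise compatibility conditions hold.
Pairwise compatibility: gcd(m_i, m_j) must divide a_i - a_j for every pair.
Merge one congruence at a time:
  Start: x ≡ 5 (mod 18).
  Combine with x ≡ 0 (mod 12): gcd(18, 12) = 6, and 0 - 5 = -5 is NOT divisible by 6.
    ⇒ system is inconsistent (no integer solution).

No solution (the system is inconsistent).


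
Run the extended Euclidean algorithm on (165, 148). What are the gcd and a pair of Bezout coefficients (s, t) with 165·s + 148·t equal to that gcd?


Euclidean algorithm on (165, 148) — divide until remainder is 0:
  165 = 1 · 148 + 17
  148 = 8 · 17 + 12
  17 = 1 · 12 + 5
  12 = 2 · 5 + 2
  5 = 2 · 2 + 1
  2 = 2 · 1 + 0
gcd(165, 148) = 1.
Track Bezout coefficients alongside the remainders: start with r₀ = 165 = a·1 + b·0 (s = 1, t = 0) and r₁ = 148 = a·0 + b·1 (s = 0, t = 1); each new remainder r_{k+1} = r_{k-1} − q_k·r_k inherits s_{k+1} = s_{k-1} − q_k·s_k, t_{k+1} = t_{k-1} − q_k·t_k, so r_k = a·s_k + b·t_k at every step:
  q = 1: r = 17, s = 1 − 1·0 = 1, t = 0 − 1·1 = -1  (check: 165·1 + 148·(-1) = 17)
  q = 8: r = 12, s = 0 − 8·1 = -8, t = 1 − 8·(-1) = 9  (check: 165·(-8) + 148·9 = 12)
  q = 1: r = 5, s = 1 − 1·(-8) = 9, t = -1 − 1·9 = -10  (check: 165·9 + 148·(-10) = 5)
  q = 2: r = 2, s = -8 − 2·9 = -26, t = 9 − 2·(-10) = 29  (check: 165·(-26) + 148·29 = 2)
  q = 2: r = 1, s = 9 − 2·(-26) = 61, t = -10 − 2·29 = -68  (check: 165·61 + 148·(-68) = 1)
The row with r = 1 (the gcd) gives the Bezout coefficients s = 61, t = -68.
Result: 165 · (61) + 148 · (-68) = 1.

gcd(165, 148) = 1; s = 61, t = -68 (check: 165·61 + 148·(-68) = 1).


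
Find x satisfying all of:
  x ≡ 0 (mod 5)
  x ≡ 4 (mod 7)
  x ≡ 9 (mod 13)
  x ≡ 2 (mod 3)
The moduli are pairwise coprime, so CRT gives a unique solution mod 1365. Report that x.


Product of moduli M = 5 · 7 · 13 · 3 = 1365.
Merge one congruence at a time:
  Start: x ≡ 0 (mod 5).
  Combine with x ≡ 4 (mod 7); new modulus lcm = 35.
    Write x = 0 + 5·t and substitute into x ≡ 4 (mod 7): 5·t ≡ 4 − 0 = 4 (mod 7).
    The inverse of 5 mod 7 is 3 (since 5·3 = 15 = 2·7 + 1), so t ≡ 3·4 = 12 ≡ 5 (mod 7).
    Then x = 0 + 5·5 = 25, valid modulo lcm(5, 7) = 35: x ≡ 25 (mod 35).
  Combine with x ≡ 9 (mod 13); new modulus lcm = 455.
    Write x = 25 + 35·t and substitute into x ≡ 9 (mod 13): 35·t ≡ 9 − 25 = -16 (mod 13).
    Reduce coefficients mod 13: 9·t ≡ 10 (mod 13).
    The inverse of 9 mod 13 is 3 (since 9·3 = 27 = 2·13 + 1), so t ≡ 3·10 = 30 ≡ 4 (mod 13).
    Then x = 25 + 35·4 = 165, valid modulo lcm(35, 13) = 455: x ≡ 165 (mod 455).
  Combine with x ≡ 2 (mod 3); new modulus lcm = 1365.
    Write x = 165 + 455·t and substitute into x ≡ 2 (mod 3): 455·t ≡ 2 − 165 = -163 (mod 3).
    Reduce coefficients mod 3: 2·t ≡ 2 (mod 3).
    The inverse of 2 mod 3 is 2 (since 2·2 = 4 = 1·3 + 1), so t ≡ 2·2 = 4 ≡ 1 (mod 3).
    Then x = 165 + 455·1 = 620, valid modulo lcm(455, 3) = 1365: x ≡ 620 (mod 1365).
Verify against each original: 620 mod 5 = 0, 620 mod 7 = 4, 620 mod 13 = 9, 620 mod 3 = 2.

x ≡ 620 (mod 1365).


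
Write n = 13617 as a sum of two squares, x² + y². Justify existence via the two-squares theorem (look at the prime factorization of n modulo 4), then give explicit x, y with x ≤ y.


Step 1: Factor n = 13617 = 3^2 · 17 · 89.
Step 2: Check the mod-4 condition on each prime factor: 3 ≡ 3 (mod 4), exponent 2 (must be even); 17 ≡ 1 (mod 4), exponent 1; 89 ≡ 1 (mod 4), exponent 1.
All primes ≡ 3 (mod 4) appear to even exponent (or don't appear), so by the two-squares theorem n IS expressible as a sum of two squares.
Step 3: Build a representation. Group n = k² · m with k = 3 and m = 17 · 89 = 1513 (a product of primes ≡ 1 (mod 4)); a representation of m scales to one of n via (k·x)² + (k·y)² = k²(x² + y²). Each prime p ≡ 1 (mod 4) is itself a sum of two squares; find a² by testing p − a² for a perfect square:
  17: 17 − 1² = 16 = 4² ⇒ 17 = 1² + 4².
  89: 89 − 1² = 88, 89 − 2² = 85, 89 − 3² = 80, 89 − 4² = 73, 89 − 5² = 64 = 8² ⇒ 89 = 5² + 8².
  Combine using the Brahmagupta–Fibonacci identity (a² + b²)(c² + d²) = (ac − bd)² + (ad + bc)² = (ac + bd)² + (ad − bc)²:
  17 · 89 = 1513: from (1² + 4²)(5² + 8²), take (1·5 − 4·8, 1·8 + 4·5) = (5 − 32, 8 + 20) = (-27, 28); dropping signs (only squares matter) gives (27, 28); check 27² + 28² = 729 + 784 = 1513 ✓.
  Scale by k = 3: (3·27, 3·28) = (81, 84).
Step 4: Order so x ≤ y and verify: 81² + 84² = 6561 + 7056 = 13617 = n. ✓

n = 13617 = 81² + 84² (one valid representation with x ≤ y).


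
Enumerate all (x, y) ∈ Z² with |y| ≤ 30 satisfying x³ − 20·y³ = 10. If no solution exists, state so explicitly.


The equation is x³ - 20y³ = 10. For fixed y, x³ = 20·y³ + 10, so a solution requires the RHS to be a perfect cube.
Strategy: iterate y from -30 to 30, compute RHS = 20·y³ + 10, and check whether it is a (positive or negative) perfect cube.
Check small values of y:
  y = 0: RHS = 10 is not a perfect cube.
  y = 1: RHS = 30 is not a perfect cube.
  y = -1: RHS = -10 is not a perfect cube.
  y = 2: RHS = 170 is not a perfect cube.
  y = -2: RHS = -150 is not a perfect cube.
  y = 3: RHS = 550 is not a perfect cube.
  y = -3: RHS = -530 is not a perfect cube.
Continuing the search up to |y| = 30 finds no solutions either.
No (x, y) in the scanned range satisfies the equation.

No integer solutions with |y| ≤ 30.


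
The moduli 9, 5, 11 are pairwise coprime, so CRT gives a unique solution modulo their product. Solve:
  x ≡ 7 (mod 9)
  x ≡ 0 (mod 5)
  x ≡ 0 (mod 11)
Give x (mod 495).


Moduli 9, 5, 11 are pairwise coprime; by CRT there is a unique solution modulo M = 9 · 5 · 11 = 495.
Solve pairwise, accumulating the modulus:
  Start with x ≡ 7 (mod 9).
  Combine with x ≡ 0 (mod 5): since gcd(9, 5) = 1, we get a unique residue mod 45.
    Write x = 7 + 9·t and substitute into x ≡ 0 (mod 5): 9·t ≡ 0 − 7 = -7 (mod 5).
    Reduce coefficients mod 5: 4·t ≡ 3 (mod 5).
    The inverse of 4 mod 5 is 4 (since 4·4 = 16 = 3·5 + 1), so t ≡ 4·3 = 12 ≡ 2 (mod 5).
    Then x = 7 + 9·2 = 25, valid modulo lcm(9, 5) = 45: x ≡ 25 (mod 45).
  Combine with x ≡ 0 (mod 11): since gcd(45, 11) = 1, we get a unique residue mod 495.
    Write x = 25 + 45·t and substitute into x ≡ 0 (mod 11): 45·t ≡ 0 − 25 = -25 (mod 11).
    Reduce coefficients mod 11: 1·t ≡ 8 (mod 11).
    So t ≡ 8 (mod 11).
    Then x = 25 + 45·8 = 385, valid modulo lcm(45, 11) = 495: x ≡ 385 (mod 495).
Verify: 385 mod 9 = 7 ✓, 385 mod 5 = 0 ✓, 385 mod 11 = 0 ✓.

x ≡ 385 (mod 495).


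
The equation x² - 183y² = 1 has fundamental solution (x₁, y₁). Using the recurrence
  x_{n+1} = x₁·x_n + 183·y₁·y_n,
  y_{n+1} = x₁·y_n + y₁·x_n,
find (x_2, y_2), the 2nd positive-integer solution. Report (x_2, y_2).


Step 1: Find the fundamental solution (x₁, y₁) of x² - 183y² = 1.
  Expand √183 as a continued fraction. a₀ = ⌊√183⌋ = 13; iterate m_{k+1} = d_k·a_k − m_k, d_{k+1} = (183 − m_{k+1}²)/d_k, a_{k+1} = ⌊(a₀ + m_{k+1})/d_{k+1}⌋ (starting m₀ = 0, d₀ = 1), with convergents p_k = a_k·p_{k-1} + p_{k-2}, q_k = a_k·q_{k-1} + q_{k-2} (p₋₁ = 1, q₋₁ = 0):
  k = 0: a₀ = 13; p₀/q₀ = 13/1; p₀² − 183·q₀² = 169 − 183 = -14.
  k = 1: m = 13, d = 14, a = ⌊(13 + 13)/14⌋ = 1; p/q = (1·13 + 1)/(1·1 + 0) = 14/1; p² − 183·q² = 196 − 183 = 13.
  k = 2: m = 1, d = 13, a = ⌊(13 + 1)/13⌋ = 1; p/q = (1·14 + 13)/(1·1 + 1) = 27/2; p² − 183·q² = 729 − 732 = -3.
  k = 3: m = 12, d = 3, a = ⌊(13 + 12)/3⌋ = 8; p/q = (8·27 + 14)/(8·2 + 1) = 230/17; p² − 183·q² = 52900 − 52887 = 13.
  k = 4: m = 12, d = 13, a = ⌊(13 + 12)/13⌋ = 1; p/q = (1·230 + 27)/(1·17 + 2) = 257/19; p² − 183·q² = 66049 − 66063 = -14.
  k = 5: m = 1, d = 14, a = ⌊(13 + 1)/14⌋ = 1; p/q = (1·257 + 230)/(1·19 + 17) = 487/36; p² − 183·q² = 237169 − 237168 = 1.
  The first convergent with p² − 183·q² = 1 gives the fundamental solution (x₁, y₁) = (487, 36).
Step 2: Apply the recurrence (x_{n+1}, y_{n+1}) = (x₁x_n + 183y₁y_n, x₁y_n + y₁x_n) repeatedly.
  From (x_1, y_1) = (487, 36): x_2 = 487·487 + 183·36·36 = 474337; y_2 = 487·36 + 36·487 = 35064.
Step 3: Verify x_2² - 183·y_2² = 224995589569 - 224995589568 = 1 (should be 1). ✓

(x_1, y_1) = (487, 36); (x_2, y_2) = (474337, 35064).


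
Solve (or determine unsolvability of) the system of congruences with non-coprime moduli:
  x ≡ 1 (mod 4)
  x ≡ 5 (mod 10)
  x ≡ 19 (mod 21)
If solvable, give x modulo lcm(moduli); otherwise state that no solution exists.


Moduli 4, 10, 21 are not pairwise coprime, so CRT works modulo lcm(m_i) when all pairwise compatibility conditions hold.
Pairwise compatibility: gcd(m_i, m_j) must divide a_i - a_j for every pair.
Merge one congruence at a time:
  Start: x ≡ 1 (mod 4).
  Combine with x ≡ 5 (mod 10): gcd(4, 10) = 2; 5 - 1 = 4, which IS divisible by 2, so compatible.
    Write x = 1 + 4·t and substitute into x ≡ 5 (mod 10): 4·t ≡ 5 − 1 = 4 (mod 10).
    Divide the congruence (and modulus) by g = 2: 2·t ≡ 2 (mod 5).
    The inverse of 2 mod 5 is 3 (since 2·3 = 6 = 1·5 + 1), so t ≡ 3·2 = 6 ≡ 1 (mod 5).
    Then x = 1 + 4·1 = 5, valid modulo lcm(4, 10) = 20: x ≡ 5 (mod 20).
  Combine with x ≡ 19 (mod 21): gcd(20, 21) = 1; 19 - 5 = 14, which IS divisible by 1, so compatible.
    Write x = 5 + 20·t and substitute into x ≡ 19 (mod 21): 20·t ≡ 19 − 5 = 14 (mod 21).
    The inverse of 20 mod 21 is 20 (since 20·20 = 400 = 19·21 + 1), so t ≡ 20·14 = 280 ≡ 7 (mod 21).
    Then x = 5 + 20·7 = 145, valid modulo lcm(20, 21) = 420: x ≡ 145 (mod 420).
Verify: 145 mod 4 = 1, 145 mod 10 = 5, 145 mod 21 = 19.

x ≡ 145 (mod 420).


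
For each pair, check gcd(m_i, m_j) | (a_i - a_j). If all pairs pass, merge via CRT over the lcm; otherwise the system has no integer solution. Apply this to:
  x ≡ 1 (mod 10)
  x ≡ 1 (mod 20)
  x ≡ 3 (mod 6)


Moduli 10, 20, 6 are not pairwise coprime, so CRT works modulo lcm(m_i) when all pairwise compatibility conditions hold.
Pairwise compatibility: gcd(m_i, m_j) must divide a_i - a_j for every pair.
Merge one congruence at a time:
  Start: x ≡ 1 (mod 10).
  Combine with x ≡ 1 (mod 20): gcd(10, 20) = 10; 1 - 1 = 0, which IS divisible by 10, so compatible.
    Write x = 1 + 10·t and substitute into x ≡ 1 (mod 20): 10·t ≡ 1 − 1 = 0 (mod 20).
    Divide the congruence (and modulus) by g = 10: 1·t ≡ 0 (mod 2).
    So t ≡ 0 (mod 2).
    Then x = 1 + 10·0 = 1, valid modulo lcm(10, 20) = 20: x ≡ 1 (mod 20).
  Combine with x ≡ 3 (mod 6): gcd(20, 6) = 2; 3 - 1 = 2, which IS divisible by 2, so compatible.
    Write x = 1 + 20·t and substitute into x ≡ 3 (mod 6): 20·t ≡ 3 − 1 = 2 (mod 6).
    Divide the congruence (and modulus) by g = 2: 10·t ≡ 1 (mod 3).
    Reduce coefficients mod 3: 1·t ≡ 1 (mod 3).
    So t ≡ 1 (mod 3).
    Then x = 1 + 20·1 = 21, valid modulo lcm(20, 6) = 60: x ≡ 21 (mod 60).
Verify: 21 mod 10 = 1, 21 mod 20 = 1, 21 mod 6 = 3.

x ≡ 21 (mod 60).


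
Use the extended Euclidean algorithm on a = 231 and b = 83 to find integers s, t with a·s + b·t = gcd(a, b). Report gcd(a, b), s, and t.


Euclidean algorithm on (231, 83) — divide until remainder is 0:
  231 = 2 · 83 + 65
  83 = 1 · 65 + 18
  65 = 3 · 18 + 11
  18 = 1 · 11 + 7
  11 = 1 · 7 + 4
  7 = 1 · 4 + 3
  4 = 1 · 3 + 1
  3 = 3 · 1 + 0
gcd(231, 83) = 1.
Track Bezout coefficients alongside the remainders: start with r₀ = 231 = a·1 + b·0 (s = 1, t = 0) and r₁ = 83 = a·0 + b·1 (s = 0, t = 1); each new remainder r_{k+1} = r_{k-1} − q_k·r_k inherits s_{k+1} = s_{k-1} − q_k·s_k, t_{k+1} = t_{k-1} − q_k·t_k, so r_k = a·s_k + b·t_k at every step:
  q = 2: r = 65, s = 1 − 2·0 = 1, t = 0 − 2·1 = -2  (check: 231·1 + 83·(-2) = 65)
  q = 1: r = 18, s = 0 − 1·1 = -1, t = 1 − 1·(-2) = 3  (check: 231·(-1) + 83·3 = 18)
  q = 3: r = 11, s = 1 − 3·(-1) = 4, t = -2 − 3·3 = -11  (check: 231·4 + 83·(-11) = 11)
  q = 1: r = 7, s = -1 − 1·4 = -5, t = 3 − 1·(-11) = 14  (check: 231·(-5) + 83·14 = 7)
  q = 1: r = 4, s = 4 − 1·(-5) = 9, t = -11 − 1·14 = -25  (check: 231·9 + 83·(-25) = 4)
  q = 1: r = 3, s = -5 − 1·9 = -14, t = 14 − 1·(-25) = 39  (check: 231·(-14) + 83·39 = 3)
  q = 1: r = 1, s = 9 − 1·(-14) = 23, t = -25 − 1·39 = -64  (check: 231·23 + 83·(-64) = 1)
The row with r = 1 (the gcd) gives the Bezout coefficients s = 23, t = -64.
Result: 231 · (23) + 83 · (-64) = 1.

gcd(231, 83) = 1; s = 23, t = -64 (check: 231·23 + 83·(-64) = 1).


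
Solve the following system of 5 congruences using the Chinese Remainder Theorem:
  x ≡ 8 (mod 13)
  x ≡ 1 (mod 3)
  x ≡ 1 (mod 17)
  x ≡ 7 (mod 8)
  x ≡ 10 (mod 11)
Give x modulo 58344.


Product of moduli M = 13 · 3 · 17 · 8 · 11 = 58344.
Merge one congruence at a time:
  Start: x ≡ 8 (mod 13).
  Combine with x ≡ 1 (mod 3); new modulus lcm = 39.
    Write x = 8 + 13·t and substitute into x ≡ 1 (mod 3): 13·t ≡ 1 − 8 = -7 (mod 3).
    Reduce coefficients mod 3: 1·t ≡ 2 (mod 3).
    So t ≡ 2 (mod 3).
    Then x = 8 + 13·2 = 34, valid modulo lcm(13, 3) = 39: x ≡ 34 (mod 39).
  Combine with x ≡ 1 (mod 17); new modulus lcm = 663.
    Write x = 34 + 39·t and substitute into x ≡ 1 (mod 17): 39·t ≡ 1 − 34 = -33 (mod 17).
    Reduce coefficients mod 17: 5·t ≡ 1 (mod 17).
    The inverse of 5 mod 17 is 7 (since 5·7 = 35 = 2·17 + 1), so t ≡ 7·1 = 7 ≡ 7 (mod 17).
    Then x = 34 + 39·7 = 307, valid modulo lcm(39, 17) = 663: x ≡ 307 (mod 663).
  Combine with x ≡ 7 (mod 8); new modulus lcm = 5304.
    Write x = 307 + 663·t and substitute into x ≡ 7 (mod 8): 663·t ≡ 7 − 307 = -300 (mod 8).
    Reduce coefficients mod 8: 7·t ≡ 4 (mod 8).
    The inverse of 7 mod 8 is 7 (since 7·7 = 49 = 6·8 + 1), so t ≡ 7·4 = 28 ≡ 4 (mod 8).
    Then x = 307 + 663·4 = 2959, valid modulo lcm(663, 8) = 5304: x ≡ 2959 (mod 5304).
  Combine with x ≡ 10 (mod 11); new modulus lcm = 58344.
    Write x = 2959 + 5304·t and substitute into x ≡ 10 (mod 11): 5304·t ≡ 10 − 2959 = -2949 (mod 11).
    Reduce coefficients mod 11: 2·t ≡ 10 (mod 11).
    The inverse of 2 mod 11 is 6 (since 2·6 = 12 = 1·11 + 1), so t ≡ 6·10 = 60 ≡ 5 (mod 11).
    Then x = 2959 + 5304·5 = 29479, valid modulo lcm(5304, 11) = 58344: x ≡ 29479 (mod 58344).
Verify against each original: 29479 mod 13 = 8, 29479 mod 3 = 1, 29479 mod 17 = 1, 29479 mod 8 = 7, 29479 mod 11 = 10.

x ≡ 29479 (mod 58344).


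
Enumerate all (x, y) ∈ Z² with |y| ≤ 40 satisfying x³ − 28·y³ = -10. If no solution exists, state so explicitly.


The equation is x³ - 28y³ = -10. For fixed y, x³ = 28·y³ − 10, so a solution requires the RHS to be a perfect cube.
Strategy: iterate y from -40 to 40, compute RHS = 28·y³ − 10, and check whether it is a (positive or negative) perfect cube.
Check small values of y:
  y = 0: RHS = -10 is not a perfect cube.
  y = 1: RHS = 18 is not a perfect cube.
  y = -1: RHS = -38 is not a perfect cube.
  y = 2: RHS = 214 is not a perfect cube.
  y = -2: RHS = -234 is not a perfect cube.
  y = 3: RHS = 746 is not a perfect cube.
  y = -3: RHS = -766 is not a perfect cube.
Continuing the search up to |y| = 40 finds no solutions either.
No (x, y) in the scanned range satisfies the equation.

No integer solutions with |y| ≤ 40.


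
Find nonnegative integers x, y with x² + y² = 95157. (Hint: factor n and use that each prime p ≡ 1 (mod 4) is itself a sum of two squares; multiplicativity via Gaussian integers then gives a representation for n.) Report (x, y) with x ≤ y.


Step 1: Factor n = 95157 = 3^2 · 97 · 109.
Step 2: Check the mod-4 condition on each prime factor: 3 ≡ 3 (mod 4), exponent 2 (must be even); 97 ≡ 1 (mod 4), exponent 1; 109 ≡ 1 (mod 4), exponent 1.
All primes ≡ 3 (mod 4) appear to even exponent (or don't appear), so by the two-squares theorem n IS expressible as a sum of two squares.
Step 3: Build a representation. Group n = k² · m with k = 3 and m = 97 · 109 = 10573 (a product of primes ≡ 1 (mod 4)); a representation of m scales to one of n via (k·x)² + (k·y)² = k²(x² + y²). Each prime p ≡ 1 (mod 4) is itself a sum of two squares; find a² by testing p − a² for a perfect square:
  97: 97 − 1² = 96, 97 − 2² = 93, 97 − 3² = 88, 97 − 4² = 81 = 9² ⇒ 97 = 4² + 9².
  109: 109 − 1² = 108, 109 − 2² = 105, 109 − 3² = 100 = 10² ⇒ 109 = 3² + 10².
  Combine using the Brahmagupta–Fibonacci identity (a² + b²)(c² + d²) = (ac − bd)² + (ad + bc)² = (ac + bd)² + (ad − bc)²:
  97 · 109 = 10573: from (4² + 9²)(3² + 10²), take (4·3 − 9·10, 4·10 + 9·3) = (12 − 90, 40 + 27) = (-78, 67); dropping signs (only squares matter) gives (78, 67); check 78² + 67² = 6084 + 4489 = 10573 ✓.
  Scale by k = 3: (3·78, 3·67) = (234, 201).
Step 4: Order so x ≤ y and verify: 201² + 234² = 40401 + 54756 = 95157 = n. ✓

n = 95157 = 201² + 234² (one valid representation with x ≤ y).


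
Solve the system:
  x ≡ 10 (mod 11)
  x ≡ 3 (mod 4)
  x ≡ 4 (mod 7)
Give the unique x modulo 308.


Moduli 11, 4, 7 are pairwise coprime; by CRT there is a unique solution modulo M = 11 · 4 · 7 = 308.
Solve pairwise, accumulating the modulus:
  Start with x ≡ 10 (mod 11).
  Combine with x ≡ 3 (mod 4): since gcd(11, 4) = 1, we get a unique residue mod 44.
    Write x = 10 + 11·t and substitute into x ≡ 3 (mod 4): 11·t ≡ 3 − 10 = -7 (mod 4).
    Reduce coefficients mod 4: 3·t ≡ 1 (mod 4).
    The inverse of 3 mod 4 is 3 (since 3·3 = 9 = 2·4 + 1), so t ≡ 3·1 = 3 ≡ 3 (mod 4).
    Then x = 10 + 11·3 = 43, valid modulo lcm(11, 4) = 44: x ≡ 43 (mod 44).
  Combine with x ≡ 4 (mod 7): since gcd(44, 7) = 1, we get a unique residue mod 308.
    Write x = 43 + 44·t and substitute into x ≡ 4 (mod 7): 44·t ≡ 4 − 43 = -39 (mod 7).
    Reduce coefficients mod 7: 2·t ≡ 3 (mod 7).
    The inverse of 2 mod 7 is 4 (since 2·4 = 8 = 1·7 + 1), so t ≡ 4·3 = 12 ≡ 5 (mod 7).
    Then x = 43 + 44·5 = 263, valid modulo lcm(44, 7) = 308: x ≡ 263 (mod 308).
Verify: 263 mod 11 = 10 ✓, 263 mod 4 = 3 ✓, 263 mod 7 = 4 ✓.

x ≡ 263 (mod 308).


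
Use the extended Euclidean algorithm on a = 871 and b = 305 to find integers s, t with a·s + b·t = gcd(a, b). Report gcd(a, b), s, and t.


Euclidean algorithm on (871, 305) — divide until remainder is 0:
  871 = 2 · 305 + 261
  305 = 1 · 261 + 44
  261 = 5 · 44 + 41
  44 = 1 · 41 + 3
  41 = 13 · 3 + 2
  3 = 1 · 2 + 1
  2 = 2 · 1 + 0
gcd(871, 305) = 1.
Track Bezout coefficients alongside the remainders: start with r₀ = 871 = a·1 + b·0 (s = 1, t = 0) and r₁ = 305 = a·0 + b·1 (s = 0, t = 1); each new remainder r_{k+1} = r_{k-1} − q_k·r_k inherits s_{k+1} = s_{k-1} − q_k·s_k, t_{k+1} = t_{k-1} − q_k·t_k, so r_k = a·s_k + b·t_k at every step:
  q = 2: r = 261, s = 1 − 2·0 = 1, t = 0 − 2·1 = -2  (check: 871·1 + 305·(-2) = 261)
  q = 1: r = 44, s = 0 − 1·1 = -1, t = 1 − 1·(-2) = 3  (check: 871·(-1) + 305·3 = 44)
  q = 5: r = 41, s = 1 − 5·(-1) = 6, t = -2 − 5·3 = -17  (check: 871·6 + 305·(-17) = 41)
  q = 1: r = 3, s = -1 − 1·6 = -7, t = 3 − 1·(-17) = 20  (check: 871·(-7) + 305·20 = 3)
  q = 13: r = 2, s = 6 − 13·(-7) = 97, t = -17 − 13·20 = -277  (check: 871·97 + 305·(-277) = 2)
  q = 1: r = 1, s = -7 − 1·97 = -104, t = 20 − 1·(-277) = 297  (check: 871·(-104) + 305·297 = 1)
The row with r = 1 (the gcd) gives the Bezout coefficients s = -104, t = 297.
Result: 871 · (-104) + 305 · (297) = 1.

gcd(871, 305) = 1; s = -104, t = 297 (check: 871·(-104) + 305·297 = 1).


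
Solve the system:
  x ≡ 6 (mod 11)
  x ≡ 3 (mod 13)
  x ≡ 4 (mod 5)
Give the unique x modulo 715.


Moduli 11, 13, 5 are pairwise coprime; by CRT there is a unique solution modulo M = 11 · 13 · 5 = 715.
Solve pairwise, accumulating the modulus:
  Start with x ≡ 6 (mod 11).
  Combine with x ≡ 3 (mod 13): since gcd(11, 13) = 1, we get a unique residue mod 143.
    Write x = 6 + 11·t and substitute into x ≡ 3 (mod 13): 11·t ≡ 3 − 6 = -3 (mod 13).
    Reduce coefficients mod 13: 11·t ≡ 10 (mod 13).
    The inverse of 11 mod 13 is 6 (since 11·6 = 66 = 5·13 + 1), so t ≡ 6·10 = 60 ≡ 8 (mod 13).
    Then x = 6 + 11·8 = 94, valid modulo lcm(11, 13) = 143: x ≡ 94 (mod 143).
  Combine with x ≡ 4 (mod 5): since gcd(143, 5) = 1, we get a unique residue mod 715.
    Write x = 94 + 143·t and substitute into x ≡ 4 (mod 5): 143·t ≡ 4 − 94 = -90 (mod 5).
    Reduce coefficients mod 5: 3·t ≡ 0 (mod 5).
    The inverse of 3 mod 5 is 2 (since 3·2 = 6 = 1·5 + 1), so t ≡ 2·0 = 0 ≡ 0 (mod 5).
    Then x = 94 + 143·0 = 94, valid modulo lcm(143, 5) = 715: x ≡ 94 (mod 715).
Verify: 94 mod 11 = 6 ✓, 94 mod 13 = 3 ✓, 94 mod 5 = 4 ✓.

x ≡ 94 (mod 715).


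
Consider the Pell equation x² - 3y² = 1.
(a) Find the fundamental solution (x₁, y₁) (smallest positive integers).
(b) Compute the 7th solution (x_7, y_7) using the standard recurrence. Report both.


Step 1: Find the fundamental solution (x₁, y₁) of x² - 3y² = 1.
  Expand √3 as a continued fraction. a₀ = ⌊√3⌋ = 1; iterate m_{k+1} = d_k·a_k − m_k, d_{k+1} = (3 − m_{k+1}²)/d_k, a_{k+1} = ⌊(a₀ + m_{k+1})/d_{k+1}⌋ (starting m₀ = 0, d₀ = 1), with convergents p_k = a_k·p_{k-1} + p_{k-2}, q_k = a_k·q_{k-1} + q_{k-2} (p₋₁ = 1, q₋₁ = 0):
  k = 0: a₀ = 1; p₀/q₀ = 1/1; p₀² − 3·q₀² = 1 − 3 = -2.
  k = 1: m = 1, d = 2, a = ⌊(1 + 1)/2⌋ = 1; p/q = (1·1 + 1)/(1·1 + 0) = 2/1; p² − 3·q² = 4 − 3 = 1.
  The first convergent with p² − 3·q² = 1 gives the fundamental solution (x₁, y₁) = (2, 1).
Step 2: Apply the recurrence (x_{n+1}, y_{n+1}) = (x₁x_n + 3y₁y_n, x₁y_n + y₁x_n) repeatedly.
  From (x_1, y_1) = (2, 1): x_2 = 2·2 + 3·1·1 = 7; y_2 = 2·1 + 1·2 = 4.
  From (x_2, y_2) = (7, 4): x_3 = 2·7 + 3·1·4 = 26; y_3 = 2·4 + 1·7 = 15.
  From (x_3, y_3) = (26, 15): x_4 = 2·26 + 3·1·15 = 97; y_4 = 2·15 + 1·26 = 56.
  From (x_4, y_4) = (97, 56): x_5 = 2·97 + 3·1·56 = 362; y_5 = 2·56 + 1·97 = 209.
  From (x_5, y_5) = (362, 209): x_6 = 2·362 + 3·1·209 = 1351; y_6 = 2·209 + 1·362 = 780.
  From (x_6, y_6) = (1351, 780): x_7 = 2·1351 + 3·1·780 = 5042; y_7 = 2·780 + 1·1351 = 2911.
Step 3: Verify x_7² - 3·y_7² = 25421764 - 25421763 = 1 (should be 1). ✓

(x_1, y_1) = (2, 1); (x_7, y_7) = (5042, 2911).


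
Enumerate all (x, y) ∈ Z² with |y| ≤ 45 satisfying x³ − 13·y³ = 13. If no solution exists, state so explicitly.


The equation is x³ - 13y³ = 13. For fixed y, x³ = 13·y³ + 13, so a solution requires the RHS to be a perfect cube.
Strategy: iterate y from -45 to 45, compute RHS = 13·y³ + 13, and check whether it is a (positive or negative) perfect cube.
Check small values of y:
  y = 0: RHS = 13 is not a perfect cube.
  y = 1: RHS = 26 is not a perfect cube.
  y = -1: RHS = 0 = (0)³ ⇒ x = 0 works.
  y = 2: RHS = 117 is not a perfect cube.
  y = -2: RHS = -91 is not a perfect cube.
  y = 3: RHS = 364 is not a perfect cube.
  y = -3: RHS = -338 is not a perfect cube.
Continuing the search up to |y| = 45 finds no further solutions beyond those listed.
Collected solutions: (0, -1).

Solutions (with |y| ≤ 45): (0, -1).


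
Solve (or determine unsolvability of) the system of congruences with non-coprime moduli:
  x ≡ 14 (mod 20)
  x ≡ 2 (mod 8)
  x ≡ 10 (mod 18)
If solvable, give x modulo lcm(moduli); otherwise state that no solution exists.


Moduli 20, 8, 18 are not pairwise coprime, so CRT works modulo lcm(m_i) when all pairwise compatibility conditions hold.
Pairwise compatibility: gcd(m_i, m_j) must divide a_i - a_j for every pair.
Merge one congruence at a time:
  Start: x ≡ 14 (mod 20).
  Combine with x ≡ 2 (mod 8): gcd(20, 8) = 4; 2 - 14 = -12, which IS divisible by 4, so compatible.
    Write x = 14 + 20·t and substitute into x ≡ 2 (mod 8): 20·t ≡ 2 − 14 = -12 (mod 8).
    Divide the congruence (and modulus) by g = 4: 5·t ≡ -3 (mod 2).
    Reduce coefficients mod 2: 1·t ≡ 1 (mod 2).
    So t ≡ 1 (mod 2).
    Then x = 14 + 20·1 = 34, valid modulo lcm(20, 8) = 40: x ≡ 34 (mod 40).
  Combine with x ≡ 10 (mod 18): gcd(40, 18) = 2; 10 - 34 = -24, which IS divisible by 2, so compatible.
    Write x = 34 + 40·t and substitute into x ≡ 10 (mod 18): 40·t ≡ 10 − 34 = -24 (mod 18).
    Divide the congruence (and modulus) by g = 2: 20·t ≡ -12 (mod 9).
    Reduce coefficients mod 9: 2·t ≡ 6 (mod 9).
    The inverse of 2 mod 9 is 5 (since 2·5 = 10 = 1·9 + 1), so t ≡ 5·6 = 30 ≡ 3 (mod 9).
    Then x = 34 + 40·3 = 154, valid modulo lcm(40, 18) = 360: x ≡ 154 (mod 360).
Verify: 154 mod 20 = 14, 154 mod 8 = 2, 154 mod 18 = 10.

x ≡ 154 (mod 360).


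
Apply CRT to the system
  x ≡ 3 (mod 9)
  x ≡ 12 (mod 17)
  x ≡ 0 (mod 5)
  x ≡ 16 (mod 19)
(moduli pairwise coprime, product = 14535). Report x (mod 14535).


Product of moduli M = 9 · 17 · 5 · 19 = 14535.
Merge one congruence at a time:
  Start: x ≡ 3 (mod 9).
  Combine with x ≡ 12 (mod 17); new modulus lcm = 153.
    Write x = 3 + 9·t and substitute into x ≡ 12 (mod 17): 9·t ≡ 12 − 3 = 9 (mod 17).
    The inverse of 9 mod 17 is 2 (since 9·2 = 18 = 1·17 + 1), so t ≡ 2·9 = 18 ≡ 1 (mod 17).
    Then x = 3 + 9·1 = 12, valid modulo lcm(9, 17) = 153: x ≡ 12 (mod 153).
  Combine with x ≡ 0 (mod 5); new modulus lcm = 765.
    Write x = 12 + 153·t and substitute into x ≡ 0 (mod 5): 153·t ≡ 0 − 12 = -12 (mod 5).
    Reduce coefficients mod 5: 3·t ≡ 3 (mod 5).
    The inverse of 3 mod 5 is 2 (since 3·2 = 6 = 1·5 + 1), so t ≡ 2·3 = 6 ≡ 1 (mod 5).
    Then x = 12 + 153·1 = 165, valid modulo lcm(153, 5) = 765: x ≡ 165 (mod 765).
  Combine with x ≡ 16 (mod 19); new modulus lcm = 14535.
    Write x = 165 + 765·t and substitute into x ≡ 16 (mod 19): 765·t ≡ 16 − 165 = -149 (mod 19).
    Reduce coefficients mod 19: 5·t ≡ 3 (mod 19).
    The inverse of 5 mod 19 is 4 (since 5·4 = 20 = 1·19 + 1), so t ≡ 4·3 = 12 ≡ 12 (mod 19).
    Then x = 165 + 765·12 = 9345, valid modulo lcm(765, 19) = 14535: x ≡ 9345 (mod 14535).
Verify against each original: 9345 mod 9 = 3, 9345 mod 17 = 12, 9345 mod 5 = 0, 9345 mod 19 = 16.

x ≡ 9345 (mod 14535).
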